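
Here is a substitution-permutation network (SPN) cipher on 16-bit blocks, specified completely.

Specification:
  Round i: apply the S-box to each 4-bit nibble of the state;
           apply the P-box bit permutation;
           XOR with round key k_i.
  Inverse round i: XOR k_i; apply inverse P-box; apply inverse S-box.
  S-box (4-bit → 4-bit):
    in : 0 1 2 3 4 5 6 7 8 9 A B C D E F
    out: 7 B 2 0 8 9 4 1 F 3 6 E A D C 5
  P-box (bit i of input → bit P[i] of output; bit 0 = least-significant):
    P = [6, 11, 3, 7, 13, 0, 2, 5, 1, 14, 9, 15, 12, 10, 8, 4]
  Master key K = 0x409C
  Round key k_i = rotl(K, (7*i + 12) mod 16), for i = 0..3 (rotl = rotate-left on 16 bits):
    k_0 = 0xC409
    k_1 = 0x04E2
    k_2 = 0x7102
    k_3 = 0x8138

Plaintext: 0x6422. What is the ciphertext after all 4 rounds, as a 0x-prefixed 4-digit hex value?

s_0 = plaintext = 0x6422
s_1 = Round(s_0, k_0) = 0x4D08
s_2 = Round(s_1, k_1) = 0xAE3D
s_3 = Round(s_2, k_2) = 0xF6CA
s_4 = Round(s_3, k_3) = 0x9A11

0x9A11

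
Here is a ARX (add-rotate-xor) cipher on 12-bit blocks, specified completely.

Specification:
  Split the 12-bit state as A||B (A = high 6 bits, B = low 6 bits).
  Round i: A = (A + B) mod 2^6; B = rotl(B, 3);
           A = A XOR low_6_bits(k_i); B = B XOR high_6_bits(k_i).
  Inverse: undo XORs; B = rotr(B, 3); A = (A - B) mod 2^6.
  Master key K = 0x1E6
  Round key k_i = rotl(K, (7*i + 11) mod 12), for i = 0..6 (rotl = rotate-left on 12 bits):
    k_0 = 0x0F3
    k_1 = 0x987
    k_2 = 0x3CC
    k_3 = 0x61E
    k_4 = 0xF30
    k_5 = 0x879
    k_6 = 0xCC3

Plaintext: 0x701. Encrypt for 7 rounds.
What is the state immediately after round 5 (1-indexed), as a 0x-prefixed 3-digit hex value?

0xB4F

s_0 = plaintext = 0x701
s_1 = Round(s_0, k_0) = 0xB8B
s_2 = Round(s_1, k_1) = 0xFBF
s_3 = Round(s_2, k_2) = 0xC70
s_4 = Round(s_3, k_3) = 0xFDE
s_5 = Round(s_4, k_4) = 0xB4F
s_6 = Round(s_5, k_5) = 0x158
s_7 = Round(s_6, k_6) = 0x7B0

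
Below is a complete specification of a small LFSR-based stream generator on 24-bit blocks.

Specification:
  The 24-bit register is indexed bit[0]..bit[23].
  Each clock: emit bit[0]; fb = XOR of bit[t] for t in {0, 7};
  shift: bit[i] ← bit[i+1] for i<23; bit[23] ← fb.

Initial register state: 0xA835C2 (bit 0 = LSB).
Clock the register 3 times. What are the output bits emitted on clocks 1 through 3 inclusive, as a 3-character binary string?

reg_0 = 0xA835C2
clock 1: out=0, reg = 0xD41AE1
clock 2: out=1, reg = 0x6A0D70
clock 3: out=0, reg = 0x3506B8

010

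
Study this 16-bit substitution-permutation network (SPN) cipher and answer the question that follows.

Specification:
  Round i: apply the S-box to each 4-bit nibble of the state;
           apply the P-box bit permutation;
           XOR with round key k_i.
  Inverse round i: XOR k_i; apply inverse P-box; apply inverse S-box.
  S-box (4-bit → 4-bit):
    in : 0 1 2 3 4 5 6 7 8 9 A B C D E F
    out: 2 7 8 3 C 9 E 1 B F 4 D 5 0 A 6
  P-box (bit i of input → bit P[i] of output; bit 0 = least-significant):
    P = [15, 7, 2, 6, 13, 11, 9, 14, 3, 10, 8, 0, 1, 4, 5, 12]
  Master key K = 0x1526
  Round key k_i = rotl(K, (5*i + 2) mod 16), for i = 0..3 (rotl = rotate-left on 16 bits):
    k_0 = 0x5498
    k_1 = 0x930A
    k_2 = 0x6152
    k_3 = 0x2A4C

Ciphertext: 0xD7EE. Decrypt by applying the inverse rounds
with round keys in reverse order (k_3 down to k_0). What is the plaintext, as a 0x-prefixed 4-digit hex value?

s_0 = ciphertext = 0xD7EE
s_1 = InvRound(s_0, k_3) = 0xBF83
s_2 = InvRound(s_1, k_2) = 0xEE68
s_3 = InvRound(s_2, k_1) = 0xBF82
s_4 = InvRound(s_3, k_0) = 0x3C97

0x3C97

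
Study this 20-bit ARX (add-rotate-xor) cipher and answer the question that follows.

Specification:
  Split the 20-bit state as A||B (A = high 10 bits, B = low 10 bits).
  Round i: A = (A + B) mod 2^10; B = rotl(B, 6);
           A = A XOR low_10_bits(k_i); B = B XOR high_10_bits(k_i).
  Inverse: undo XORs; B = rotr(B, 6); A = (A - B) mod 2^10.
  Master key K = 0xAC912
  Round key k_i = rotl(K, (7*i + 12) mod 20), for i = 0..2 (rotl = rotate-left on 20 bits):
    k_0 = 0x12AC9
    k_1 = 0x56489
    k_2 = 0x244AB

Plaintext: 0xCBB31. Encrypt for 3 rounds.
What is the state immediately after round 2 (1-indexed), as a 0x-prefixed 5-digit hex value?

0x11B1A

s_0 = plaintext = 0xCBB31
s_1 = Round(s_0, k_0) = 0x25839
s_2 = Round(s_1, k_1) = 0x11B1A
s_3 = Round(s_2, k_2) = 0xF2E20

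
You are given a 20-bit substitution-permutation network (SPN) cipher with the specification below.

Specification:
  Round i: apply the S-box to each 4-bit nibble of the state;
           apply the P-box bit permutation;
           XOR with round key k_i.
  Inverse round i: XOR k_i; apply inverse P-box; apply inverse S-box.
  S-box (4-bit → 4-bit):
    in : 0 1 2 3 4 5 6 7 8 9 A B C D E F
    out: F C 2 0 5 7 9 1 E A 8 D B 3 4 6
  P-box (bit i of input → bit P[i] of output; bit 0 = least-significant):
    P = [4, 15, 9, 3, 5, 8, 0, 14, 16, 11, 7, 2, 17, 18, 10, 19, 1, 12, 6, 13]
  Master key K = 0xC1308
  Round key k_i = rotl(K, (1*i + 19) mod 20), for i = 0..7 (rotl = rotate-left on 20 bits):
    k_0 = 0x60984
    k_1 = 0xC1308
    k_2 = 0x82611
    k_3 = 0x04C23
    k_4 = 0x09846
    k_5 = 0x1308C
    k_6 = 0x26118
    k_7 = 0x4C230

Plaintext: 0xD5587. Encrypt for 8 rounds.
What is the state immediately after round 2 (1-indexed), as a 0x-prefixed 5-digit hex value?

s_0 = plaintext = 0xD5587
s_1 = Round(s_0, k_0) = 0x15417
s_2 = Round(s_1, k_1) = 0xB77D9
s_3 = Round(s_2, k_2) = 0xB877B
s_4 = Round(s_3, k_3) = 0xD6A59
s_5 = Round(s_4, k_4) = 0xA0969
s_6 = Round(s_5, k_5) = 0xFDCA0
s_7 = Round(s_6, k_6) = 0x5BB44
s_8 = Round(s_7, k_7) = 0xFD4C7

0xB77D9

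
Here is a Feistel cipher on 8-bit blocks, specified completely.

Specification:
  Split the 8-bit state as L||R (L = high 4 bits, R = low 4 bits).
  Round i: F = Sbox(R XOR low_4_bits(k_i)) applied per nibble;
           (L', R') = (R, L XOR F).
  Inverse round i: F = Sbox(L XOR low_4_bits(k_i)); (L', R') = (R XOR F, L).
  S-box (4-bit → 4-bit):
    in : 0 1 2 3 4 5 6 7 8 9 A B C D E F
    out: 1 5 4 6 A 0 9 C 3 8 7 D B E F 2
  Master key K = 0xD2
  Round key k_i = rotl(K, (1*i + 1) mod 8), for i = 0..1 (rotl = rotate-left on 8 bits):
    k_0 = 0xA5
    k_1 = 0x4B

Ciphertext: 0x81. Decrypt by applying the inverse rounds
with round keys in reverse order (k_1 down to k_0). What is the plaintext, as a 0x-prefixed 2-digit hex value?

s_0 = ciphertext = 0x81
s_1 = InvRound(s_0, k_1) = 0x78
s_2 = InvRound(s_1, k_0) = 0xC7

0xC7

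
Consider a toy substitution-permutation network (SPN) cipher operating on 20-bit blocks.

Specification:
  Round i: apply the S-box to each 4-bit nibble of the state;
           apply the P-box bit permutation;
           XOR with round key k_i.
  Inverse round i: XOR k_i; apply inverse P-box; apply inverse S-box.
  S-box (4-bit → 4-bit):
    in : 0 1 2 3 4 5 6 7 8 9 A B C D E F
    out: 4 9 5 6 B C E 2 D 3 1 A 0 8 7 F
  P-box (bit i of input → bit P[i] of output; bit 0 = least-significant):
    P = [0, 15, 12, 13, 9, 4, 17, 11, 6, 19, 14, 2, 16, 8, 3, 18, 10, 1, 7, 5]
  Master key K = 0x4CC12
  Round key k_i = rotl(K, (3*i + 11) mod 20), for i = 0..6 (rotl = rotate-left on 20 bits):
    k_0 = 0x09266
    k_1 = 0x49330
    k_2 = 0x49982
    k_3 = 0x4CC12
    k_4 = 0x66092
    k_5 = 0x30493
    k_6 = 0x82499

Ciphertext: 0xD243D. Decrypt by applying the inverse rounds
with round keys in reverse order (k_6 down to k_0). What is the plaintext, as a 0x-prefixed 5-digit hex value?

s_0 = ciphertext = 0xD243D
s_1 = InvRound(s_0, k_6) = 0x51DCC
s_2 = InvRound(s_1, k_5) = 0x76162
s_3 = InvRound(s_2, k_4) = 0x59A7C
s_4 = InvRound(s_3, k_3) = 0x428A0
s_5 = InvRound(s_4, k_2) = 0xB7CC6
s_6 = InvRound(s_5, k_1) = 0xF4FFB
s_7 = InvRound(s_6, k_0) = 0x2F66E

0x2F66E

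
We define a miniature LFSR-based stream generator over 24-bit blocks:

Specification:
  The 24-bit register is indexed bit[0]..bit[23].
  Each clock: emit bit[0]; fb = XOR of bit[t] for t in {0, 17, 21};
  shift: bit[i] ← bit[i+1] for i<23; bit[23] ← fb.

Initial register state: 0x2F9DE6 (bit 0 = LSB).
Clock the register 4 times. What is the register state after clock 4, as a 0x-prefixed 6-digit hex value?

0x02F9DE

reg_0 = 0x2F9DE6
clock 1: out=0, reg = 0x17CEF3
clock 2: out=1, reg = 0x0BE779
clock 3: out=1, reg = 0x05F3BC
clock 4: out=0, reg = 0x02F9DE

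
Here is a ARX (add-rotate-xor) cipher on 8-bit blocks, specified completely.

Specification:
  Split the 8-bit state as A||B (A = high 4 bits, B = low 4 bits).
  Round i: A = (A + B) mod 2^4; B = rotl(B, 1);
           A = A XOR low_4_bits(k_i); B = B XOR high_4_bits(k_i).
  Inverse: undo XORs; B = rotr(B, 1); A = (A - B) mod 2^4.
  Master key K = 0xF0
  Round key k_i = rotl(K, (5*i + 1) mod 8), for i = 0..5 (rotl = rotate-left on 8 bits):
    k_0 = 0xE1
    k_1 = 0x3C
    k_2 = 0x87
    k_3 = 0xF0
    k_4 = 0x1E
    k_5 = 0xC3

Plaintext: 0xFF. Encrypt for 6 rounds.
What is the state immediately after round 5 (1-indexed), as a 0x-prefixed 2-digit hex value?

0x04

s_0 = plaintext = 0xFF
s_1 = Round(s_0, k_0) = 0xF1
s_2 = Round(s_1, k_1) = 0xC1
s_3 = Round(s_2, k_2) = 0xAA
s_4 = Round(s_3, k_3) = 0x4A
s_5 = Round(s_4, k_4) = 0x04
s_6 = Round(s_5, k_5) = 0x74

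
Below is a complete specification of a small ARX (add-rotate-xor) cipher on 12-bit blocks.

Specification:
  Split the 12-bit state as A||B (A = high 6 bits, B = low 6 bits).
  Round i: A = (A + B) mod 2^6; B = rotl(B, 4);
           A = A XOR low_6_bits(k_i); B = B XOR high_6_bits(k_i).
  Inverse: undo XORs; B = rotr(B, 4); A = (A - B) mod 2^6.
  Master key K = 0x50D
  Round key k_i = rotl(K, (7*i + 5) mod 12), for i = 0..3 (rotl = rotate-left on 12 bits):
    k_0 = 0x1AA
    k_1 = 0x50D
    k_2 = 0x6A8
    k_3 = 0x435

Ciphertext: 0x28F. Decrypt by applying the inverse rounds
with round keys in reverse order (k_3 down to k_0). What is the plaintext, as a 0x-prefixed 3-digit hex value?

s_0 = ciphertext = 0x28F
s_1 = InvRound(s_0, k_3) = 0x0BD
s_2 = InvRound(s_1, k_2) = 0x31E
s_3 = InvRound(s_2, k_1) = 0x668
s_4 = InvRound(s_3, k_0) = 0xE7A

0xE7A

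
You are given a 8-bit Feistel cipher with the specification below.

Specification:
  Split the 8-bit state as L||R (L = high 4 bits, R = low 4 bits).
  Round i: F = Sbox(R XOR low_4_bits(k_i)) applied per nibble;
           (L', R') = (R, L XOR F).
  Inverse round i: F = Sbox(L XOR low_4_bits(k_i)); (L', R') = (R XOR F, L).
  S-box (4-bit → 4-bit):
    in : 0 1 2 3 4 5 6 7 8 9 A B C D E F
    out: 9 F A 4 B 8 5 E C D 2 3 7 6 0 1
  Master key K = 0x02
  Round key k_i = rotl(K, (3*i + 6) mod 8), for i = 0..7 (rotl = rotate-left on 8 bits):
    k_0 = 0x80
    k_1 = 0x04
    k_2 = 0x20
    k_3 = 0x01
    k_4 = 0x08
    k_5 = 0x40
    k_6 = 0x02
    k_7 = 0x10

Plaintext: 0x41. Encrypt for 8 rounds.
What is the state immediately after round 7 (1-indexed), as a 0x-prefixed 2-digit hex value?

0xC5

s_0 = plaintext = 0x41
s_1 = Round(s_0, k_0) = 0x1B
s_2 = Round(s_1, k_1) = 0xB0
s_3 = Round(s_2, k_2) = 0x02
s_4 = Round(s_3, k_3) = 0x24
s_5 = Round(s_4, k_4) = 0x45
s_6 = Round(s_5, k_5) = 0x5C
s_7 = Round(s_6, k_6) = 0xC5
s_8 = Round(s_7, k_7) = 0x54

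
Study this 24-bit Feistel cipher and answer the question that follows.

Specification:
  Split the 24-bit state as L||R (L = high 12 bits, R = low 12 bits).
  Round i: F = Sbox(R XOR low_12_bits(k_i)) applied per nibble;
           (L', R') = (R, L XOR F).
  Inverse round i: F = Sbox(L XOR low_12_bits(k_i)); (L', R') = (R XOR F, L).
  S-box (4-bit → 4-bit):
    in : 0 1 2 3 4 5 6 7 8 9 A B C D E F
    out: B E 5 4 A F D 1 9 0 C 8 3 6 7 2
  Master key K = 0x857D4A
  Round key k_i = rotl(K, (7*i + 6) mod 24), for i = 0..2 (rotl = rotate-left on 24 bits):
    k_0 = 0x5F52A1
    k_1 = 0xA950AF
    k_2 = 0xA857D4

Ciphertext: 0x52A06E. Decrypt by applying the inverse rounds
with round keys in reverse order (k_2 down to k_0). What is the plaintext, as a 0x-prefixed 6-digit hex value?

0xC64A57

s_0 = ciphertext = 0x52A06E
s_1 = InvRound(s_0, k_2) = 0x54952A
s_2 = InvRound(s_1, k_1) = 0xA57549
s_3 = InvRound(s_2, k_0) = 0xC64A57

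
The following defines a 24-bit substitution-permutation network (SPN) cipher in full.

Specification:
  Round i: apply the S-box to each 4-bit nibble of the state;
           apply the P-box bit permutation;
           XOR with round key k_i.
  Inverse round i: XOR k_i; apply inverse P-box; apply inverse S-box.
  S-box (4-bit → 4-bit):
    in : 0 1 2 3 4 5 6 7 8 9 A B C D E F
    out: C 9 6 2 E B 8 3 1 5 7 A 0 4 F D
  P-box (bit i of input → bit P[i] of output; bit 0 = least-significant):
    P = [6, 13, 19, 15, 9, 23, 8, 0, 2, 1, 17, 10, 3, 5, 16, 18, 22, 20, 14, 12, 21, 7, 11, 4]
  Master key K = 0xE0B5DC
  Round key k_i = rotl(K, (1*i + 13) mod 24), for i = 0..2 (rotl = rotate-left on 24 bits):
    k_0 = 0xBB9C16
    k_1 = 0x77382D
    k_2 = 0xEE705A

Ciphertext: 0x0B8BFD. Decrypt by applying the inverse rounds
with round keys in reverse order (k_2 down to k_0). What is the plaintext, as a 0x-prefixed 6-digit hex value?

s_0 = ciphertext = 0x0B8BFD
s_1 = InvRound(s_0, k_2) = 0xAF47EB
s_2 = InvRound(s_1, k_1) = 0x2EC5AA
s_3 = InvRound(s_2, k_0) = 0x44E82C

0x44E82C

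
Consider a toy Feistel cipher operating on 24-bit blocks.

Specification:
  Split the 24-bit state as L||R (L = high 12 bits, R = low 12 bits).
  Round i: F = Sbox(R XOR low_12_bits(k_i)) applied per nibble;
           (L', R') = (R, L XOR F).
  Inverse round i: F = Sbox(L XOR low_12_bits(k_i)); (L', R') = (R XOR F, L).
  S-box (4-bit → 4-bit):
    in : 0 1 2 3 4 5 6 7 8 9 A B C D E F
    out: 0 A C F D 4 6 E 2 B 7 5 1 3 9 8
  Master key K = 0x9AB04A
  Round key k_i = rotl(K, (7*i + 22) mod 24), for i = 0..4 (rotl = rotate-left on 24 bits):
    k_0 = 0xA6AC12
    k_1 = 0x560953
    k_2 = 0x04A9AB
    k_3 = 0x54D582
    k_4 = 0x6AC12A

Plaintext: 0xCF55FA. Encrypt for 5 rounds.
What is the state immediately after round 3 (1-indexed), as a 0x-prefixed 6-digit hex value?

0xC07316

s_0 = plaintext = 0xCF55FA
s_1 = Round(s_0, k_0) = 0x5FA767
s_2 = Round(s_1, k_1) = 0x767C07
s_3 = Round(s_2, k_2) = 0xC07316
s_4 = Round(s_3, k_3) = 0x316ABA
s_5 = Round(s_4, k_4) = 0xABA6A6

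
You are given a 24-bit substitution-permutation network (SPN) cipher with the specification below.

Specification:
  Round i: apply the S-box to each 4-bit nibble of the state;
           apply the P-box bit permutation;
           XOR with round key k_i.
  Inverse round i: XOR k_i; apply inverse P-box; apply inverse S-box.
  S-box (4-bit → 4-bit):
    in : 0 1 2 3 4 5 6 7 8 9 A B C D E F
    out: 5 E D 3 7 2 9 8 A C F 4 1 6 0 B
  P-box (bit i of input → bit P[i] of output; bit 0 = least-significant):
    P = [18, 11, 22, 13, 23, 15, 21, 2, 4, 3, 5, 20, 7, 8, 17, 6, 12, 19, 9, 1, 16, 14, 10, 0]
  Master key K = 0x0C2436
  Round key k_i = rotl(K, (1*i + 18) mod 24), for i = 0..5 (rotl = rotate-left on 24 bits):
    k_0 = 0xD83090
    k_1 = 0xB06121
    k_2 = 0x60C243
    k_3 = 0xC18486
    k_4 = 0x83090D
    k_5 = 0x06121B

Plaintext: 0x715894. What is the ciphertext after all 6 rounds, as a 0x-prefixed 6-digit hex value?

s_0 = plaintext = 0x715894
s_1 = Round(s_0, k_0) = 0xA43B9F
s_2 = Round(s_1, k_1) = 0x9D1E84
s_3 = Round(s_2, k_2) = 0x2E4D06
s_4 = Round(s_3, k_3) = 0x66A12F
s_5 = Round(s_4, k_4) = 0x3430E2
s_6 = Round(s_5, k_5) = 0x4B61AB

0x4B61AB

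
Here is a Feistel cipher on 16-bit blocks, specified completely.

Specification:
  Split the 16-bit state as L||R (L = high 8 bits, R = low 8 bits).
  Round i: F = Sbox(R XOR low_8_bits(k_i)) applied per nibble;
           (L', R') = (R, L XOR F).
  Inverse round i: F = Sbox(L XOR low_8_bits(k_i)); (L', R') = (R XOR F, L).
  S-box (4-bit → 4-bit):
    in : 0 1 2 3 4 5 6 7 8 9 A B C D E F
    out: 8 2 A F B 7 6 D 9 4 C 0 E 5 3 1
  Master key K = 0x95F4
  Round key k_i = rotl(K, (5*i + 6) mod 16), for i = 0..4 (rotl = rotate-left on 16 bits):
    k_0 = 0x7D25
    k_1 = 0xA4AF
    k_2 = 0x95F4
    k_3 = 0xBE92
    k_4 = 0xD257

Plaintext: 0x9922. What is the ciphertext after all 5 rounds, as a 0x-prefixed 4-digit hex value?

0x7AE7

s_0 = plaintext = 0x9922
s_1 = Round(s_0, k_0) = 0x2214
s_2 = Round(s_1, k_1) = 0x1422
s_3 = Round(s_2, k_2) = 0x2242
s_4 = Round(s_3, k_3) = 0x427A
s_5 = Round(s_4, k_4) = 0x7AE7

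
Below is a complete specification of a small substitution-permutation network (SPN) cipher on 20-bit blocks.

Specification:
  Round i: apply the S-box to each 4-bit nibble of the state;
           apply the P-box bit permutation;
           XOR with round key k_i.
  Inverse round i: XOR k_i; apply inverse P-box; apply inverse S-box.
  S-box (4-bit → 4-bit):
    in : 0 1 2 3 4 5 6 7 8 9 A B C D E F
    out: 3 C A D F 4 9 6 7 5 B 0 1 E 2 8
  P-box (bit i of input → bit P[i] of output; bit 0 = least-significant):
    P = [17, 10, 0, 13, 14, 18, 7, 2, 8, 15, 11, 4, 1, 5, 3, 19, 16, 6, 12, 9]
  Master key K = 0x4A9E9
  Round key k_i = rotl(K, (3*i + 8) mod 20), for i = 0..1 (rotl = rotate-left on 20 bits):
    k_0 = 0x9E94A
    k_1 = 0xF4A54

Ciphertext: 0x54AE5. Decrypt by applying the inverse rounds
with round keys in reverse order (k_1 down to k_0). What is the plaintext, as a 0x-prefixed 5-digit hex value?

s_0 = ciphertext = 0x54AE5
s_1 = InvRound(s_0, k_1) = 0xB2F59
s_2 = InvRound(s_1, k_0) = 0xFC2C8

0xFC2C8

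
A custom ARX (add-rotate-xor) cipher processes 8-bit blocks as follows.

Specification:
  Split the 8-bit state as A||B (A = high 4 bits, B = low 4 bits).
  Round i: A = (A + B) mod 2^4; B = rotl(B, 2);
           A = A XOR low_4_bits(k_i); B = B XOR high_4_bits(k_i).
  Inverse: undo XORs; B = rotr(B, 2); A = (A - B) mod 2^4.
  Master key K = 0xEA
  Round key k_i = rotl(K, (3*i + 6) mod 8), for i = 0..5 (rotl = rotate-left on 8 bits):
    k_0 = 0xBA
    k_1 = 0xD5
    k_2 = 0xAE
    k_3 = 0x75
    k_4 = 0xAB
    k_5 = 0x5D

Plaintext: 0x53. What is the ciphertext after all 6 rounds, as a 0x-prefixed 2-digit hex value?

s_0 = plaintext = 0x53
s_1 = Round(s_0, k_0) = 0x27
s_2 = Round(s_1, k_1) = 0xC0
s_3 = Round(s_2, k_2) = 0x2A
s_4 = Round(s_3, k_3) = 0x9D
s_5 = Round(s_4, k_4) = 0xDD
s_6 = Round(s_5, k_5) = 0x72

0x72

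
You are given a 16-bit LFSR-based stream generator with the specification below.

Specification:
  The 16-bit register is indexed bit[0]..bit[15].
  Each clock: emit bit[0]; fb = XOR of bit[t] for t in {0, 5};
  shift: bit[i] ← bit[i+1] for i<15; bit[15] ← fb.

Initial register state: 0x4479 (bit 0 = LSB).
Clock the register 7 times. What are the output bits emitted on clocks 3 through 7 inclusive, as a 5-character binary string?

reg_0 = 0x4479
clock 1: out=1, reg = 0x223C
clock 2: out=0, reg = 0x911E
clock 3: out=0, reg = 0x488F
clock 4: out=1, reg = 0xA447
clock 5: out=1, reg = 0xD223
clock 6: out=1, reg = 0x6911
clock 7: out=1, reg = 0xB488

01111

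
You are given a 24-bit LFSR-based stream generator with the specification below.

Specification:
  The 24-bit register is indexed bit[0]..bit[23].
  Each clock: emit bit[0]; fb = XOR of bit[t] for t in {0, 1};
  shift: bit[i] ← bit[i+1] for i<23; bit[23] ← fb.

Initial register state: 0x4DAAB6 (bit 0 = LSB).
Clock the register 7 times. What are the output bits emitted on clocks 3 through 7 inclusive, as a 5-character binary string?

10110

reg_0 = 0x4DAAB6
clock 1: out=0, reg = 0xA6D55B
clock 2: out=1, reg = 0x536AAD
clock 3: out=1, reg = 0xA9B556
clock 4: out=0, reg = 0xD4DAAB
clock 5: out=1, reg = 0x6A6D55
clock 6: out=1, reg = 0xB536AA
clock 7: out=0, reg = 0xDA9B55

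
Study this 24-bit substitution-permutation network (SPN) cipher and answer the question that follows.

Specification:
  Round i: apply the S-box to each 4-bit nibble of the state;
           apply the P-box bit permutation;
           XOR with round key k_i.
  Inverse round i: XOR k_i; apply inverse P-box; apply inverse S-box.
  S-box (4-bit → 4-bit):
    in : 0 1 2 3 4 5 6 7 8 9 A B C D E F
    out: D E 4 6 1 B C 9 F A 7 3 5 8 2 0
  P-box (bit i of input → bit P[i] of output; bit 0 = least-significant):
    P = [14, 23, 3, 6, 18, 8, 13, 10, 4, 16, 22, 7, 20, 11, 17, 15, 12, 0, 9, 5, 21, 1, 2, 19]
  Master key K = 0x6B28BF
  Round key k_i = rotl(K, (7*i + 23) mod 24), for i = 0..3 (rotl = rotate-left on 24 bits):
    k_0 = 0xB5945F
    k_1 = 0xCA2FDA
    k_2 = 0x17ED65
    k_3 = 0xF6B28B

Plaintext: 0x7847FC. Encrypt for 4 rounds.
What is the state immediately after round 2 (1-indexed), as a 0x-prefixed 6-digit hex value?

s_0 = plaintext = 0x7847FC
s_1 = Round(s_0, k_0) = 0x8DC6E6
s_2 = Round(s_1, k_1) = 0xB02E34
s_3 = Round(s_2, k_2) = 0x349E47
s_4 = Round(s_3, k_3) = 0xF36ACD

0xB02E34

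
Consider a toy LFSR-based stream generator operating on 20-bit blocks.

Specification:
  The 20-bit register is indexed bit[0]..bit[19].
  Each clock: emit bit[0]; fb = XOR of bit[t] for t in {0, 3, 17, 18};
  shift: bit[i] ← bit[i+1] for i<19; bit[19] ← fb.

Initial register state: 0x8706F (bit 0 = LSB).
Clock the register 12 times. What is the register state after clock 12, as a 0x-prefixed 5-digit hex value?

reg_0 = 0x8706F
clock 1: out=1, reg = 0x43837
clock 2: out=1, reg = 0x21C1B
clock 3: out=1, reg = 0x90E0D
clock 4: out=1, reg = 0x48706
clock 5: out=0, reg = 0xA4383
clock 6: out=1, reg = 0x521C1
clock 7: out=1, reg = 0x290E0
clock 8: out=0, reg = 0x94870
clock 9: out=0, reg = 0x4A438
clock 10: out=0, reg = 0x2521C
clock 11: out=0, reg = 0x1290E
clock 12: out=0, reg = 0x89487

0x89487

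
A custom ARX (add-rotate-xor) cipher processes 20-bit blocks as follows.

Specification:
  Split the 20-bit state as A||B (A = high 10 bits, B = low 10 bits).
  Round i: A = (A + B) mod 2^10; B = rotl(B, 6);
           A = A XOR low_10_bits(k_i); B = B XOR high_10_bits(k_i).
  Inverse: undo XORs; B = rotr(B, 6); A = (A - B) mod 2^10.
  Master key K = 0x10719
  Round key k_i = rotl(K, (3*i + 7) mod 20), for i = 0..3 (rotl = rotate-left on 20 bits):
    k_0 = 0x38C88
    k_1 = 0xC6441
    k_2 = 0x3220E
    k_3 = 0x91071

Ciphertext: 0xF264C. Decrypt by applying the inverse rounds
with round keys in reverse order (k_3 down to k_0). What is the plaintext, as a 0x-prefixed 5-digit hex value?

0x466D5

s_0 = ciphertext = 0xF264C
s_1 = InvRound(s_0, k_3) = 0xCE080
s_2 = InvRound(s_1, k_2) = 0x2D481
s_3 = InvRound(s_2, k_1) = 0xD998E
s_4 = InvRound(s_3, k_0) = 0x466D5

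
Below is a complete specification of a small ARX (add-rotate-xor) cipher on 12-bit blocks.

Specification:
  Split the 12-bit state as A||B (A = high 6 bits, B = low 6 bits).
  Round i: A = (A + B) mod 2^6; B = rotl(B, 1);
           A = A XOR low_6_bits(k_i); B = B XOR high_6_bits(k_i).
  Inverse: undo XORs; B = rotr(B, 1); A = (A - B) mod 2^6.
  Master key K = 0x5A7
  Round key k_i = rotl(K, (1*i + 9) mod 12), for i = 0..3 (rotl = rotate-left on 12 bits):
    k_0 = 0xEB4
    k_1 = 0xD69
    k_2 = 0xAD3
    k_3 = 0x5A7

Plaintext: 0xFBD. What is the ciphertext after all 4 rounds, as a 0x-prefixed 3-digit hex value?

0x01E

s_0 = plaintext = 0xFBD
s_1 = Round(s_0, k_0) = 0x3C1
s_2 = Round(s_1, k_1) = 0xE77
s_3 = Round(s_2, k_2) = 0x8C4
s_4 = Round(s_3, k_3) = 0x01E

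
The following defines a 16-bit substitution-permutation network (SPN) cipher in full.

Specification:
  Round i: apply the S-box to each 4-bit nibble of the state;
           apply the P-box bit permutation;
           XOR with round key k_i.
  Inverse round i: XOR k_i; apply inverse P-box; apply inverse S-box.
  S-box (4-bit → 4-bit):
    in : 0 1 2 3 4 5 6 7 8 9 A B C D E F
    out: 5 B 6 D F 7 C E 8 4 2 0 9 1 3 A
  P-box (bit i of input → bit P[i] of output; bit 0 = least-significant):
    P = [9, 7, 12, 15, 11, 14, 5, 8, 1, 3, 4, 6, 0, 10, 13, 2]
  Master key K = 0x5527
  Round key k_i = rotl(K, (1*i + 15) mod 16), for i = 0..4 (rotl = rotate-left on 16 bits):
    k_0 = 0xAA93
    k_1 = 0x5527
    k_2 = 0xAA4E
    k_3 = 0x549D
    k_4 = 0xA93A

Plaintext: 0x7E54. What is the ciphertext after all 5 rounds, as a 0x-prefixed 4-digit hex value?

s_0 = plaintext = 0x7E54
s_1 = Round(s_0, k_0) = 0x543D
s_2 = Round(s_1, k_1) = 0x7A5C
s_3 = Round(s_2, k_2) = 0x4462
s_4 = Round(s_3, k_3) = 0x6162
s_5 = Round(s_4, k_4) = 0x98D4

0x98D4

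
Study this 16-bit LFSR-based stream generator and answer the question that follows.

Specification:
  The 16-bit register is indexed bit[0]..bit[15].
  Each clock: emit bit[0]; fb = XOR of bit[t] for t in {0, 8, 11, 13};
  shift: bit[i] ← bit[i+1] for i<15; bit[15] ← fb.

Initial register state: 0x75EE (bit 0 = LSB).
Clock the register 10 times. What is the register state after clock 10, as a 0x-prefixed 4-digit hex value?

0x199D

reg_0 = 0x75EE
clock 1: out=0, reg = 0x3AF7
clock 2: out=1, reg = 0x9D7B
clock 3: out=1, reg = 0xCEBD
clock 4: out=1, reg = 0x675E
clock 5: out=0, reg = 0x33AF
clock 6: out=1, reg = 0x99D7
clock 7: out=1, reg = 0xCCEB
clock 8: out=1, reg = 0x6675
clock 9: out=1, reg = 0x333A
clock 10: out=0, reg = 0x199D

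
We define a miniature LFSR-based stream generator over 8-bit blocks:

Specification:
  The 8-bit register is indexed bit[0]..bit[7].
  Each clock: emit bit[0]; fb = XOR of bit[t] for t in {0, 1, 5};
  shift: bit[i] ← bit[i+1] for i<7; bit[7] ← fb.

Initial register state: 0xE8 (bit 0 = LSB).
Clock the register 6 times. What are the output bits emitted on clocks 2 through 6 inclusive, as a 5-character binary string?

reg_0 = 0xE8
clock 1: out=0, reg = 0xF4
clock 2: out=0, reg = 0xFA
clock 3: out=0, reg = 0x7D
clock 4: out=1, reg = 0x3E
clock 5: out=0, reg = 0x1F
clock 6: out=1, reg = 0x0F

00101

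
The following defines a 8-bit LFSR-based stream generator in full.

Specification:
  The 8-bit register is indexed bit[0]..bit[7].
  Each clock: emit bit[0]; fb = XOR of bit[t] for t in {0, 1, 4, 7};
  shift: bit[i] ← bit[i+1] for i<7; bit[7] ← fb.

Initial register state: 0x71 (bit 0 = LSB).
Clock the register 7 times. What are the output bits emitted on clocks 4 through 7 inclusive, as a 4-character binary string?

0111

reg_0 = 0x71
clock 1: out=1, reg = 0x38
clock 2: out=0, reg = 0x9C
clock 3: out=0, reg = 0x4E
clock 4: out=0, reg = 0xA7
clock 5: out=1, reg = 0xD3
clock 6: out=1, reg = 0x69
clock 7: out=1, reg = 0xB4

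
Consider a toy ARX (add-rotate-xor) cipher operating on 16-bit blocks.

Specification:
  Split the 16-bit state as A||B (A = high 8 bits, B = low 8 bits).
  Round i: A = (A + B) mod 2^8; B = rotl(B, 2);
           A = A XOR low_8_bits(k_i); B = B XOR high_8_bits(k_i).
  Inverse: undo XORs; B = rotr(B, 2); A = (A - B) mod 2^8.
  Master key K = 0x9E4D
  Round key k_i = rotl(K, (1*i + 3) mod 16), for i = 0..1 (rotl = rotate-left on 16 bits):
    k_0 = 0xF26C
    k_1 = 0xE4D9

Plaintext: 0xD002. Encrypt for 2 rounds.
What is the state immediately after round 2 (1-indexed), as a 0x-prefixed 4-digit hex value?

0x610F

s_0 = plaintext = 0xD002
s_1 = Round(s_0, k_0) = 0xBEFA
s_2 = Round(s_1, k_1) = 0x610F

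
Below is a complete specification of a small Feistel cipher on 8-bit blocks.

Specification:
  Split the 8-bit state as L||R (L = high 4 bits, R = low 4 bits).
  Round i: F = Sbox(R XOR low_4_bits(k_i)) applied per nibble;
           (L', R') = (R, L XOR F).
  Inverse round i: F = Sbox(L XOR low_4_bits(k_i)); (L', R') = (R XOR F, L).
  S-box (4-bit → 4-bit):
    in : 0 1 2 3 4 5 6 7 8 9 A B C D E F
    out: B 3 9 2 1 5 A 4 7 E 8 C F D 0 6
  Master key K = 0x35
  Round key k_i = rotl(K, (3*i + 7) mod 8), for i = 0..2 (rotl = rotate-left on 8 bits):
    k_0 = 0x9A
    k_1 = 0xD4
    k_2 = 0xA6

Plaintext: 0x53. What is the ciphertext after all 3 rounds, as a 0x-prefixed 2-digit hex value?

0x59

s_0 = plaintext = 0x53
s_1 = Round(s_0, k_0) = 0x3B
s_2 = Round(s_1, k_1) = 0xB5
s_3 = Round(s_2, k_2) = 0x59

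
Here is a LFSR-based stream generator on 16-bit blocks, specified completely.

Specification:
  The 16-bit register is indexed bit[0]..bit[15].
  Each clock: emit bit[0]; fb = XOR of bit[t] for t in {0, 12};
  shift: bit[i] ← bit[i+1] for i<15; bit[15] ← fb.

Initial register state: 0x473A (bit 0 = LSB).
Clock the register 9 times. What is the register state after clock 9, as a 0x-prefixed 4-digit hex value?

0x6F23

reg_0 = 0x473A
clock 1: out=0, reg = 0x239D
clock 2: out=1, reg = 0x91CE
clock 3: out=0, reg = 0xC8E7
clock 4: out=1, reg = 0xE473
clock 5: out=1, reg = 0xF239
clock 6: out=1, reg = 0x791C
clock 7: out=0, reg = 0xBC8E
clock 8: out=0, reg = 0xDE47
clock 9: out=1, reg = 0x6F23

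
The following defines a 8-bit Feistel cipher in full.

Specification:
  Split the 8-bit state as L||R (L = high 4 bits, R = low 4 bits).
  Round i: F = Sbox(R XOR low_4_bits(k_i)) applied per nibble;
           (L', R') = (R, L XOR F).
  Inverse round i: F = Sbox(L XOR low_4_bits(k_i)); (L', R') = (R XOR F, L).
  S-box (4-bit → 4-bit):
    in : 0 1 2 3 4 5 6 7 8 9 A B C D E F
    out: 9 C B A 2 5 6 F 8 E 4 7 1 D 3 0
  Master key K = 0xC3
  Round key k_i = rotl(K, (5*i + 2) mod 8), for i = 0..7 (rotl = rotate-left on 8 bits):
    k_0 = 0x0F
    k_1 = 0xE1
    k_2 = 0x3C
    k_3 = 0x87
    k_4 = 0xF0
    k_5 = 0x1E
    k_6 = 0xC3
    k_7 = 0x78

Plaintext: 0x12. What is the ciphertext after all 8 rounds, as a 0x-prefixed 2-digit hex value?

s_0 = plaintext = 0x12
s_1 = Round(s_0, k_0) = 0x2C
s_2 = Round(s_1, k_1) = 0xCF
s_3 = Round(s_2, k_2) = 0xF6
s_4 = Round(s_3, k_3) = 0x63
s_5 = Round(s_4, k_4) = 0x3C
s_6 = Round(s_5, k_5) = 0xC8
s_7 = Round(s_6, k_6) = 0x8B
s_8 = Round(s_7, k_7) = 0xB2

0xB2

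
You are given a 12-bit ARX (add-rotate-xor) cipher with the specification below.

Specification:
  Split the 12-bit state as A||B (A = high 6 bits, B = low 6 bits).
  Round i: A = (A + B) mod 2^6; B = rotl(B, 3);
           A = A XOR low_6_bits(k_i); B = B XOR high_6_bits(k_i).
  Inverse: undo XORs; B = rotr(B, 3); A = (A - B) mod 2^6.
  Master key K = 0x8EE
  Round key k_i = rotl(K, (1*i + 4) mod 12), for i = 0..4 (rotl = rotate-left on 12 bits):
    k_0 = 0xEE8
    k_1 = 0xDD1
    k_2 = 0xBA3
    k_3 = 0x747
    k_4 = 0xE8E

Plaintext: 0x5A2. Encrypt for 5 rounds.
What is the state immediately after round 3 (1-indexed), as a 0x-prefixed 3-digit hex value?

0x6FF

s_0 = plaintext = 0x5A2
s_1 = Round(s_0, k_0) = 0x42F
s_2 = Round(s_1, k_1) = 0xB8A
s_3 = Round(s_2, k_2) = 0x6FF
s_4 = Round(s_3, k_3) = 0x762
s_5 = Round(s_4, k_4) = 0xC6E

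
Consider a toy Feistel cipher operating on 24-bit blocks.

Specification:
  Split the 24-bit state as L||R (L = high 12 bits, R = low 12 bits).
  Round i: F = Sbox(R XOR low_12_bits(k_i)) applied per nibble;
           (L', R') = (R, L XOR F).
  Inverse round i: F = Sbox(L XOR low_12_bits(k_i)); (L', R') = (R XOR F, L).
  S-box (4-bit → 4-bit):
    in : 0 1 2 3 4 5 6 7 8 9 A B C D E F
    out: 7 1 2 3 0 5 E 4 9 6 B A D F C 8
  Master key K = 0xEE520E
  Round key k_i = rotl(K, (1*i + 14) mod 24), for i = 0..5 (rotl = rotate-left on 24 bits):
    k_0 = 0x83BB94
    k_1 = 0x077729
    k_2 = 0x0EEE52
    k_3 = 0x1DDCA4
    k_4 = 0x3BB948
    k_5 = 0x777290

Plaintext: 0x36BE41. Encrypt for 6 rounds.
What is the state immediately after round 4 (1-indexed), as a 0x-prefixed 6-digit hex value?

0x73A589

s_0 = plaintext = 0x36BE41
s_1 = Round(s_0, k_0) = 0xE4169E
s_2 = Round(s_1, k_1) = 0x69EFE5
s_3 = Round(s_2, k_2) = 0xFE573A
s_4 = Round(s_3, k_3) = 0x73A589
s_5 = Round(s_4, k_4) = 0x589AEB
s_6 = Round(s_5, k_5) = 0xAEBCC3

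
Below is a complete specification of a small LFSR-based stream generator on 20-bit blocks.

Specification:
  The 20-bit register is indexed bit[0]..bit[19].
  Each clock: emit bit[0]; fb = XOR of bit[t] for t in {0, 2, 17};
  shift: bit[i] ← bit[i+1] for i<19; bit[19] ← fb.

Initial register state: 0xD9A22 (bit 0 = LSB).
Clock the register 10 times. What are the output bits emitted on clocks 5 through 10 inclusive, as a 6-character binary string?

reg_0 = 0xD9A22
clock 1: out=0, reg = 0x6CD11
clock 2: out=1, reg = 0x36688
clock 3: out=0, reg = 0x9B344
clock 4: out=0, reg = 0xCD9A2
clock 5: out=0, reg = 0x66CD1
clock 6: out=1, reg = 0x33668
clock 7: out=0, reg = 0x99B34
clock 8: out=0, reg = 0xCCD9A
clock 9: out=0, reg = 0x666CD
clock 10: out=1, reg = 0xB3366

010001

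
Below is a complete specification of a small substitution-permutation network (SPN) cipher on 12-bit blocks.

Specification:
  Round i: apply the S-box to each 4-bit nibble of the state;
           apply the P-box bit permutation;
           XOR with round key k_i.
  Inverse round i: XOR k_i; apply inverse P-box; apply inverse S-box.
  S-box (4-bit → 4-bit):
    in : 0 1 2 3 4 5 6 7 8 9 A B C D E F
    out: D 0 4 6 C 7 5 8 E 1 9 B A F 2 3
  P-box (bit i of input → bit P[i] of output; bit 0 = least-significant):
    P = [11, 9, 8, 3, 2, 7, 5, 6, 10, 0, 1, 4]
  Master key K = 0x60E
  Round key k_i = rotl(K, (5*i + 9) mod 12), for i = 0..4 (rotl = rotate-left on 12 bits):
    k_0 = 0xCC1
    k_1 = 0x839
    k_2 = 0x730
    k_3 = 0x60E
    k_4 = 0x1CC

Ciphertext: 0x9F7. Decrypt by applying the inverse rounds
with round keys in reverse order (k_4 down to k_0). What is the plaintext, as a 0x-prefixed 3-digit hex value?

s_0 = ciphertext = 0x9F7
s_1 = InvRound(s_0, k_4) = 0x82A
s_2 = InvRound(s_1, k_3) = 0x96F
s_3 = InvRound(s_2, k_2) = 0xDAB
s_4 = InvRound(s_3, k_1) = 0x0E2
s_5 = InvRound(s_4, k_0) = 0x529

0x529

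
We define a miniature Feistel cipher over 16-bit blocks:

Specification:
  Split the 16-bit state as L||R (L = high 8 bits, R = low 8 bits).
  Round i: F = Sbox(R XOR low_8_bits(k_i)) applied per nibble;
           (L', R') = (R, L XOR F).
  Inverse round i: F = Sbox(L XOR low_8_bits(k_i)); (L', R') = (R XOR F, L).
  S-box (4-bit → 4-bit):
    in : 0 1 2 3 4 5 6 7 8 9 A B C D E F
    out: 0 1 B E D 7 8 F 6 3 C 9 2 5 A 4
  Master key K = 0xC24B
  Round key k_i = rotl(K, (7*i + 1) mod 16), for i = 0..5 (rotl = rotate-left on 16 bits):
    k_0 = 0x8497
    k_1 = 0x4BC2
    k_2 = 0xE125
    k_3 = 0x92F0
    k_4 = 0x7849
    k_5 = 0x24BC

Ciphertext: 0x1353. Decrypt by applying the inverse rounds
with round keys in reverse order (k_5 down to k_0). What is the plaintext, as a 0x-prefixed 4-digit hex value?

0x0CE8

s_0 = ciphertext = 0x1353
s_1 = InvRound(s_0, k_5) = 0x9713
s_2 = InvRound(s_1, k_4) = 0x4997
s_3 = InvRound(s_2, k_3) = 0x0449
s_4 = InvRound(s_3, k_2) = 0xF804
s_5 = InvRound(s_4, k_1) = 0xE8F8
s_6 = InvRound(s_5, k_0) = 0x0CE8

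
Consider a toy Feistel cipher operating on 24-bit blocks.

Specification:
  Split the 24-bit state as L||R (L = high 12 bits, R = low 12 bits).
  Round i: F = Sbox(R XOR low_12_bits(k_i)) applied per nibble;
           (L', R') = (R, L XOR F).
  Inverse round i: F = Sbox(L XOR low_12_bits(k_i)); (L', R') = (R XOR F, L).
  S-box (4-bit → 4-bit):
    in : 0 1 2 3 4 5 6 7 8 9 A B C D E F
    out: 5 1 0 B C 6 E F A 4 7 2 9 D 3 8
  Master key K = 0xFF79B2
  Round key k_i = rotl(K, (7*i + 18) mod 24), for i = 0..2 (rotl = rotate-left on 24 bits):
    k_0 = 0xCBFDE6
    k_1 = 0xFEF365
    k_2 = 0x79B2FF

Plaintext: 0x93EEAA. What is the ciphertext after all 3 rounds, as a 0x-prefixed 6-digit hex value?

0xFEAFE1

s_0 = plaintext = 0x93EEAA
s_1 = Round(s_0, k_0) = 0xEAA2F7
s_2 = Round(s_1, k_1) = 0x2F7FEA
s_3 = Round(s_2, k_2) = 0xFEAFE1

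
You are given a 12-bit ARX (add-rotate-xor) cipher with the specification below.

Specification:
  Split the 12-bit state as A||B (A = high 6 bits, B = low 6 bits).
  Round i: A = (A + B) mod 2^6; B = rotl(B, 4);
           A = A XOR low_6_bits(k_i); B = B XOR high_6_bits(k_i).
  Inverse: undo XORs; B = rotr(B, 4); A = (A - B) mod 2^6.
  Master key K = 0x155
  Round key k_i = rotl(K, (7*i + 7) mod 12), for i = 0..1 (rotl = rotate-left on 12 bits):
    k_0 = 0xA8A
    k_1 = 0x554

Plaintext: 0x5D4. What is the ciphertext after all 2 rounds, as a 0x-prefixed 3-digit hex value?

s_0 = plaintext = 0x5D4
s_1 = Round(s_0, k_0) = 0x86F
s_2 = Round(s_1, k_1) = 0x12E

0x12E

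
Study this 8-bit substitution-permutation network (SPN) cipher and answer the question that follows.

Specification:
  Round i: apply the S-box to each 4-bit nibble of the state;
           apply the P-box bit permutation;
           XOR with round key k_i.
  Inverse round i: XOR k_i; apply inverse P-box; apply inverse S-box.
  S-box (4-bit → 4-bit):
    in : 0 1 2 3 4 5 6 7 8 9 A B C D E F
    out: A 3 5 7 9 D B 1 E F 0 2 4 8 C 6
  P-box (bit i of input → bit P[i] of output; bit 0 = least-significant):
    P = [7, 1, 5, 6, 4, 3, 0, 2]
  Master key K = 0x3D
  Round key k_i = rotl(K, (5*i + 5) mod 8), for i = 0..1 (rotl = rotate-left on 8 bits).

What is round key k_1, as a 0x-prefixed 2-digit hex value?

0xF4

K = 0x3D
k_0 = rotl(K, (5*0+5) mod 8) = rotl(K, 5) = 0xA7
k_1 = rotl(K, (5*1+5) mod 8) = rotl(K, 2) = 0xF4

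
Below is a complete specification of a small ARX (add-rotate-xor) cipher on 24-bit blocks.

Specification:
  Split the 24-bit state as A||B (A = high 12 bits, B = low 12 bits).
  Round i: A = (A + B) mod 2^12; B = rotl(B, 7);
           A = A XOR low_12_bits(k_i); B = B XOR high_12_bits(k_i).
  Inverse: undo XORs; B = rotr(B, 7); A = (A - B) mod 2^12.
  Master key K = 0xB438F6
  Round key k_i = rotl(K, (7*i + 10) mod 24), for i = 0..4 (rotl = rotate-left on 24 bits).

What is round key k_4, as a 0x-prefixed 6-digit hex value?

K = 0xB438F6
k_0 = rotl(K, (7*0+10) mod 24) = rotl(K, 10) = 0xE3DAD0
k_1 = rotl(K, (7*1+10) mod 24) = rotl(K, 17) = 0xED6871
k_2 = rotl(K, (7*2+10) mod 24) = rotl(K, 0) = 0xB438F6
k_3 = rotl(K, (7*3+10) mod 24) = rotl(K, 7) = 0x1C7B5A
k_4 = rotl(K, (7*4+10) mod 24) = rotl(K, 14) = 0x3DAD0E

0x3DAD0E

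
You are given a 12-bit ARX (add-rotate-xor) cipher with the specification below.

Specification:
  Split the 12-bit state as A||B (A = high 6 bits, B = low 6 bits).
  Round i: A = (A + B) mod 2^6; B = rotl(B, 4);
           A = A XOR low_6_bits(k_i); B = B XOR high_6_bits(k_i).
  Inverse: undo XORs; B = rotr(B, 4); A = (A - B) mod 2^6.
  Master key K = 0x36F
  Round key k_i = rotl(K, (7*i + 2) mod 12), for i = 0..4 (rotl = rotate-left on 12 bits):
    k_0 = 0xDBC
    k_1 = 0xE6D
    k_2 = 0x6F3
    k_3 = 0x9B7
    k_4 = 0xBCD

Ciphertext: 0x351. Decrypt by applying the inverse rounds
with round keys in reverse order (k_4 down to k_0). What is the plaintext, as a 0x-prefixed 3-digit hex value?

0x9AB

s_0 = ciphertext = 0x351
s_1 = InvRound(s_0, k_4) = 0x17B
s_2 = InvRound(s_1, k_3) = 0xF75
s_3 = InvRound(s_2, k_2) = 0x53A
s_4 = InvRound(s_3, k_1) = 0xB4C
s_5 = InvRound(s_4, k_0) = 0x9AB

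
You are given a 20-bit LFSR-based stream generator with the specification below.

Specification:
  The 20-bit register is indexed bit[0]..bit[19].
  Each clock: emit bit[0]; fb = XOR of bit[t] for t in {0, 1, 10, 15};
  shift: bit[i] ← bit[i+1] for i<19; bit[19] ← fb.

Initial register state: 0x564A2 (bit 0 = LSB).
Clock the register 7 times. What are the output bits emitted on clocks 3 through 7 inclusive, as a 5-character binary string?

00010

reg_0 = 0x564A2
clock 1: out=0, reg = 0x2B251
clock 2: out=1, reg = 0x15928
clock 3: out=0, reg = 0x0AC94
clock 4: out=0, reg = 0x0564A
clock 5: out=0, reg = 0x02B25
clock 6: out=1, reg = 0x81592
clock 7: out=0, reg = 0x40AC9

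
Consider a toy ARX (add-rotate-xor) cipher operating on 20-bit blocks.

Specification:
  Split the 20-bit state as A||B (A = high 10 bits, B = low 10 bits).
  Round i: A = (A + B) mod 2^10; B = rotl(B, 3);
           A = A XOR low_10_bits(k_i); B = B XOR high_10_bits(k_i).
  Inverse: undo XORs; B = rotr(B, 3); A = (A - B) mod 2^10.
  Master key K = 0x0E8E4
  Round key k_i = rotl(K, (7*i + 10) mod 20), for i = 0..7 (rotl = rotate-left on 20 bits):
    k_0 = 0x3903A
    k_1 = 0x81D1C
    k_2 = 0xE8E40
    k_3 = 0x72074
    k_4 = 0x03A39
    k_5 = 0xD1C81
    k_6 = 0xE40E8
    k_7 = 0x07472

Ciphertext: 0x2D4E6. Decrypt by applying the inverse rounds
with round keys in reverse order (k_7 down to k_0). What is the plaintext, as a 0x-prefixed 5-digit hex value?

s_0 = ciphertext = 0x2D4E6
s_1 = InvRound(s_0, k_7) = 0xCA19F
s_2 = InvRound(s_1, k_6) = 0xFFFC1
s_3 = InvRound(s_2, k_5) = 0x1BB10
s_4 = InvRound(s_3, k_4) = 0xBD363
s_5 = InvRound(s_4, k_3) = 0x2ADD5
s_6 = InvRound(s_5, k_2) = 0xE774E
s_7 = InvRound(s_6, k_1) = 0x760A9
s_8 = InvRound(s_7, k_0) = 0xD6689

0xD6689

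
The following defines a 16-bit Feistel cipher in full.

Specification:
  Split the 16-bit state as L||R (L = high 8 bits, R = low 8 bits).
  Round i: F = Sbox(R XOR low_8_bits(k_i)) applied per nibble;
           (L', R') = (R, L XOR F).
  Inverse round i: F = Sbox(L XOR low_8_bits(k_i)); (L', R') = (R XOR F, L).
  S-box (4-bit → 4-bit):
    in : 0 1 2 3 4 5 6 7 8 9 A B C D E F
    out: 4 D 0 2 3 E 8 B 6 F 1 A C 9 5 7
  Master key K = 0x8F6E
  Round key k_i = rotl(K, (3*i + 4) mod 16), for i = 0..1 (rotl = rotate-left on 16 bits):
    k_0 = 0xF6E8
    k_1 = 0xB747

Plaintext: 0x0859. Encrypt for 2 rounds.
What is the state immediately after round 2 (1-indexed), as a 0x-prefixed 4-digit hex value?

s_0 = plaintext = 0x0859
s_1 = Round(s_0, k_0) = 0x59A5
s_2 = Round(s_1, k_1) = 0xA509

0xA509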